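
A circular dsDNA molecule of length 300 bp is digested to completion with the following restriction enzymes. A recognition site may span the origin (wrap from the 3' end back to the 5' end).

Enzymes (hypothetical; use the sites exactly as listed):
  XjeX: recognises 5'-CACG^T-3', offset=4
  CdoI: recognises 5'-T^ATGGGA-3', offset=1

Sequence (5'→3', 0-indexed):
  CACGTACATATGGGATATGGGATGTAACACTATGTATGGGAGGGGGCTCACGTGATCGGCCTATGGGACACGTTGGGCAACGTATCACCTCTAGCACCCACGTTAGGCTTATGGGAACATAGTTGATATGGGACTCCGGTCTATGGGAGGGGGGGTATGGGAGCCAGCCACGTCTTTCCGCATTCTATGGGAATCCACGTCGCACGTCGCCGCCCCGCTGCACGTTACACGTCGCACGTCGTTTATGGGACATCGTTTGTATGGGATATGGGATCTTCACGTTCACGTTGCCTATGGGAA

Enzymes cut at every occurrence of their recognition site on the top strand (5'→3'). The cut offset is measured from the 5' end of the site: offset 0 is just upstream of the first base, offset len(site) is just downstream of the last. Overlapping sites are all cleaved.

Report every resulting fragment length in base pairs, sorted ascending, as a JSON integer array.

[5,6,6,6,7,7,7,7,7,8,10,10,11,13,14,14,14,15,16,16,17,17,18,19,30]

Per-enzyme occurrences:
  XjeX CACGT/4: at [0, 48, 68, 98, 168, 195, 202, 220, 227, 234, 277, 283] ⇒ [4, 52, 72, 102, 172, 199, 206, 224, 231, 238, 281, 287]
  CdoI TATGGGA/1: at [8, 15, 34, 61, 109, 126, 141, 155, 185, 243, 259, 266, 292] ⇒ [9, 16, 35, 62, 110, 127, 142, 156, 186, 244, 260, 267, 293]

All cut coordinates (distinct, sorted): [4, 9, 16, 35, 52, 62, 72, 102, 110, 127, 142, 156, 172, 186, 199, 206, 224, 231, 238, 244, 260, 267, 281, 287, 293]

Fragments:
  4→9: 5 bp
  9→16: 7 bp
  16→35: 19 bp
  35→52: 17 bp
  52→62: 10 bp
  62→72: 10 bp
  72→102: 30 bp
  102→110: 8 bp
  110→127: 17 bp
  127→142: 15 bp
  142→156: 14 bp
  156→172: 16 bp
  172→186: 14 bp
  186→199: 13 bp
  199→206: 7 bp
  206→224: 18 bp
  224→231: 7 bp
  231→238: 7 bp
  238→244: 6 bp
  244→260: 16 bp
  260→267: 7 bp
  267→281: 14 bp
  281→287: 6 bp
  287→293: 6 bp
  293→4 (wrap): 300-293+4 = 11 bp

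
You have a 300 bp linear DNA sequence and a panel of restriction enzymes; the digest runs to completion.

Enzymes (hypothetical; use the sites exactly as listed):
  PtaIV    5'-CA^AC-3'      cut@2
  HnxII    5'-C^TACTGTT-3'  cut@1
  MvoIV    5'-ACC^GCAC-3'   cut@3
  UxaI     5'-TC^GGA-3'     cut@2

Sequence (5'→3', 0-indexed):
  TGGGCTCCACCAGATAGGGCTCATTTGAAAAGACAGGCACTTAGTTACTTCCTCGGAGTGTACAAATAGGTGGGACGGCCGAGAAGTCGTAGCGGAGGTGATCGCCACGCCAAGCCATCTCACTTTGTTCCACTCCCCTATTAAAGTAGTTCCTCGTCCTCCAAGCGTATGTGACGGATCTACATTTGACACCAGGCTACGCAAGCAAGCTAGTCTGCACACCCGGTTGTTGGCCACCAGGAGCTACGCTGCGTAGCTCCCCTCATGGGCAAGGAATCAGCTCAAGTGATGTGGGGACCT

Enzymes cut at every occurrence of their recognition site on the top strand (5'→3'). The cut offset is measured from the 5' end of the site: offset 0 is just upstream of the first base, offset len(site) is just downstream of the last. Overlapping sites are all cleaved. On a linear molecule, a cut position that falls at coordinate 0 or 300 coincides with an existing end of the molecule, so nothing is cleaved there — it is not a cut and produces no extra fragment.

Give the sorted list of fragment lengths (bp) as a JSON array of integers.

[54,246]

Site scan:
  PtaIV (CAAC, off=2): no sites
  HnxII (CTACTGTT, off=1): no sites
  MvoIV (ACCGCAC, off=3): no sites
  UxaI TCGGA/2: at [52] ⇒ [54]

Pooled cuts: [54]

Fragment lengths:
  [0,54): 54 bp
  [54,300): 246 bp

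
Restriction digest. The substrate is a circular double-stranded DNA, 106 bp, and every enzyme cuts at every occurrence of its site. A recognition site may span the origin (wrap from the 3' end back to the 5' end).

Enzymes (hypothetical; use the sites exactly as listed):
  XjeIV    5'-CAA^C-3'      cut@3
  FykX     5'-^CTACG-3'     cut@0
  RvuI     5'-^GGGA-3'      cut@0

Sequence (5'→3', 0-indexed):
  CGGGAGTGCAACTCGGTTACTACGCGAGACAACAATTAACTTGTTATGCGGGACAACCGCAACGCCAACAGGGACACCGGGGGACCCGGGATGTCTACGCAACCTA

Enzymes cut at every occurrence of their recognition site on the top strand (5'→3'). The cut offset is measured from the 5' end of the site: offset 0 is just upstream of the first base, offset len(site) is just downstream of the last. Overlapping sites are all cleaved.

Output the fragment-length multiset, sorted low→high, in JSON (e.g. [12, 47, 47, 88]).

Site scan:
  XjeIV CAAC/3: at [8, 29, 53, 59, 65, 99] ⇒ [11, 32, 56, 62, 68, 102]
  FykX CTACG/0: at [19, 94, 103] ⇒ [19, 94, 103]
  RvuI GGGA/0: at [1, 49, 70, 80, 87] ⇒ [1, 49, 70, 80, 87]

Pooled cuts: [1, 11, 19, 32, 49, 56, 62, 68, 70, 80, 87, 94, 102, 103]

Fragments:
  1→11: 10 bp
  11→19: 8 bp
  19→32: 13 bp
  32→49: 17 bp
  49→56: 7 bp
  56→62: 6 bp
  62→68: 6 bp
  68→70: 2 bp
  70→80: 10 bp
  80→87: 7 bp
  87→94: 7 bp
  94→102: 8 bp
  102→103: 1 bp
  103→1 (wrap): 106-103+1 = 4 bp

[1,2,4,6,6,7,7,7,8,8,10,10,13,17]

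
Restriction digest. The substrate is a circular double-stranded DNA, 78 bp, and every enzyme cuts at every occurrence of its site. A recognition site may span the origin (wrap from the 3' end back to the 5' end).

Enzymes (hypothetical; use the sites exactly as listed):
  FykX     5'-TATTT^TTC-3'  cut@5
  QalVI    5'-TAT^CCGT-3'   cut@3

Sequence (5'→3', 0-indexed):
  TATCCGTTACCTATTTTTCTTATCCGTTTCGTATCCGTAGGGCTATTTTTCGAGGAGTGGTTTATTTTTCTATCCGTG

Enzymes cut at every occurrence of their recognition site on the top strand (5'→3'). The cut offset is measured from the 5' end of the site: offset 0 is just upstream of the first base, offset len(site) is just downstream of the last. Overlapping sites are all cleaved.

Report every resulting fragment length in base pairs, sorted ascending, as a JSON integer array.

[6,7,8,11,13,14,19]

Site scan:
  FykX (TATTTTTC, off=5): starts [11, 43, 62] → cuts [16, 48, 67]
  QalVI (TATCCGT, off=3): starts [0, 20, 31, 70] → cuts [3, 23, 34, 73]

All cut coordinates (distinct, sorted): [3, 16, 23, 34, 48, 67, 73]

Fragments:
  3→16: 13 bp
  16→23: 7 bp
  23→34: 11 bp
  34→48: 14 bp
  48→67: 19 bp
  67→73: 6 bp
  73→3 (wrap): 78-73+3 = 8 bp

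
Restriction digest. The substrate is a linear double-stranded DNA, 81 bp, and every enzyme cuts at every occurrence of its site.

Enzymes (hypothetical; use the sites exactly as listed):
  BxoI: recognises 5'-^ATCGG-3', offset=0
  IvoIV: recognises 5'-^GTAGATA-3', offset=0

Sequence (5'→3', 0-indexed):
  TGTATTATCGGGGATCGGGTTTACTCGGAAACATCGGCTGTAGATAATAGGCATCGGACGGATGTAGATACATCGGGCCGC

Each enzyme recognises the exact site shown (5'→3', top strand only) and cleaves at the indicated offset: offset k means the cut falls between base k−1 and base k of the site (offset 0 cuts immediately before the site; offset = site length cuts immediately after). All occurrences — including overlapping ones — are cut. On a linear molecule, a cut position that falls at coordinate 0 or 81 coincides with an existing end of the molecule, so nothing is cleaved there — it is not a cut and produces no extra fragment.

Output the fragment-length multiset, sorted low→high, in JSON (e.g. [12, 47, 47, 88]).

[6,7,7,8,10,11,13,19]

Per-enzyme occurrences:
  BxoI ATCGG/0: at [6, 13, 32, 52, 71] ⇒ [6, 13, 32, 52, 71]
  IvoIV GTAGATA/0: at [39, 63] ⇒ [39, 63]

All cut coordinates (distinct, sorted): [6, 13, 32, 39, 52, 63, 71]

Fragments:
  [0,6): 6 bp
  [6,13): 7 bp
  [13,32): 19 bp
  [32,39): 7 bp
  [39,52): 13 bp
  [52,63): 11 bp
  [63,71): 8 bp
  [71,81): 10 bp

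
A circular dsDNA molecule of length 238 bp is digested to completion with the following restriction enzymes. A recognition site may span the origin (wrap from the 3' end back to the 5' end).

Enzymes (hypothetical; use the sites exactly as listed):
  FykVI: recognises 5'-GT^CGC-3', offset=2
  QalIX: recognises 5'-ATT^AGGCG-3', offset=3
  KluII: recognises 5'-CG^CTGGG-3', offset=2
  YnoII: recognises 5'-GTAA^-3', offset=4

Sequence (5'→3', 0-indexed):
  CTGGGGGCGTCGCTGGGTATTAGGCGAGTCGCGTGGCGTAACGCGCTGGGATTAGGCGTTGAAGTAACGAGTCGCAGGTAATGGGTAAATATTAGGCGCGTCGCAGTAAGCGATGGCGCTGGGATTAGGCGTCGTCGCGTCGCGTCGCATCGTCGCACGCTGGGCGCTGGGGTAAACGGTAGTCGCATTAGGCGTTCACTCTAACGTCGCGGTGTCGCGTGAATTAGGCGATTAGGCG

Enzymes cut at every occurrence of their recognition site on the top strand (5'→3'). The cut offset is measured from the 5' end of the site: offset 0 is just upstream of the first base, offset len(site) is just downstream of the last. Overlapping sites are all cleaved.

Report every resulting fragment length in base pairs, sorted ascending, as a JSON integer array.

[2,4,5,5,5,5,5,6,6,7,7,8,8,8,8,8,8,8,8,8,9,9,9,9,9,10,10,12,14,18]

Scan for sites:
  FykVI (GTCGC, off=2): starts [8, 27, 70, 99, 133, 138, 143, 151, 181, 205, 213] → cuts [10, 29, 72, 101, 135, 140, 145, 153, 183, 207, 215]
  QalIX (ATTAGGCG, off=3): starts [18, 50, 90, 123, 186, 222, 230] → cuts [21, 53, 93, 126, 189, 225, 233]
  KluII (CGCTGGG, off=2): starts [10, 43, 116, 157, 164, 236] → cuts [0, 12, 45, 118, 159, 166]
  YnoII (GTAA, off=4): starts [37, 63, 77, 84, 105, 171] → cuts [41, 67, 81, 88, 109, 175]

Pooled cuts: [0, 10, 12, 21, 29, 41, 45, 53, 67, 72, 81, 88, 93, 101, 109, 118, 126, 135, 140, 145, 153, 159, 166, 175, 183, 189, 207, 215, 225, 233]

Fragments:
  0→10: 10 bp
  10→12: 2 bp
  12→21: 9 bp
  21→29: 8 bp
  29→41: 12 bp
  41→45: 4 bp
  45→53: 8 bp
  53→67: 14 bp
  67→72: 5 bp
  72→81: 9 bp
  81→88: 7 bp
  88→93: 5 bp
  93→101: 8 bp
  101→109: 8 bp
  109→118: 9 bp
  118→126: 8 bp
  126→135: 9 bp
  135→140: 5 bp
  140→145: 5 bp
  145→153: 8 bp
  153→159: 6 bp
  159→166: 7 bp
  166→175: 9 bp
  175→183: 8 bp
  183→189: 6 bp
  189→207: 18 bp
  207→215: 8 bp
  215→225: 10 bp
  225→233: 8 bp
  233→0 (wrap): 238-233+0 = 5 bp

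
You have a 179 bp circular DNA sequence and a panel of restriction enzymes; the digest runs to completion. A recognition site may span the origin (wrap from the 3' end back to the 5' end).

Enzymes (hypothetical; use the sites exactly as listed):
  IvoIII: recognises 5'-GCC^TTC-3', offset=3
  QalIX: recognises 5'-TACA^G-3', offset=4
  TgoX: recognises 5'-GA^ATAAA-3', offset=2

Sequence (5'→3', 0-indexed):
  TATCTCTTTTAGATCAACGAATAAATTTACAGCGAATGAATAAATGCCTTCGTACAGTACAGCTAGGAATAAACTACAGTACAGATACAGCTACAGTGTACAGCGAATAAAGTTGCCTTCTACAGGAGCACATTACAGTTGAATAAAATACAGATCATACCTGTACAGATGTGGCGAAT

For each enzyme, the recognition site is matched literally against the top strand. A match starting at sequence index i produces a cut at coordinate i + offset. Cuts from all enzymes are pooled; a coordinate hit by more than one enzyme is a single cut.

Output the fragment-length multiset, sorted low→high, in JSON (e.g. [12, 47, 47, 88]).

Per-enzyme occurrences:
  IvoIII (GCCTTC, off=3): starts [45, 114] → cuts [48, 117]
  QalIX (TACAG, off=4): starts [27, 52, 57, 74, 79, 85, 91, 98, 120, 133, 148, 163] → cuts [31, 56, 61, 78, 83, 89, 95, 102, 124, 137, 152, 167]
  TgoX (GAATAAA, off=2): starts [18, 37, 66, 104, 140] → cuts [20, 39, 68, 106, 142]

Pooled cuts: [20, 31, 39, 48, 56, 61, 68, 78, 83, 89, 95, 102, 106, 117, 124, 137, 142, 152, 167]

Fragments:
  20→31: 11 bp
  31→39: 8 bp
  39→48: 9 bp
  48→56: 8 bp
  56→61: 5 bp
  61→68: 7 bp
  68→78: 10 bp
  78→83: 5 bp
  83→89: 6 bp
  89→95: 6 bp
  95→102: 7 bp
  102→106: 4 bp
  106→117: 11 bp
  117→124: 7 bp
  124→137: 13 bp
  137→142: 5 bp
  142→152: 10 bp
  152→167: 15 bp
  167→20 (wrap): 179-167+20 = 32 bp

[4,5,5,5,6,6,7,7,7,8,8,9,10,10,11,11,13,15,32]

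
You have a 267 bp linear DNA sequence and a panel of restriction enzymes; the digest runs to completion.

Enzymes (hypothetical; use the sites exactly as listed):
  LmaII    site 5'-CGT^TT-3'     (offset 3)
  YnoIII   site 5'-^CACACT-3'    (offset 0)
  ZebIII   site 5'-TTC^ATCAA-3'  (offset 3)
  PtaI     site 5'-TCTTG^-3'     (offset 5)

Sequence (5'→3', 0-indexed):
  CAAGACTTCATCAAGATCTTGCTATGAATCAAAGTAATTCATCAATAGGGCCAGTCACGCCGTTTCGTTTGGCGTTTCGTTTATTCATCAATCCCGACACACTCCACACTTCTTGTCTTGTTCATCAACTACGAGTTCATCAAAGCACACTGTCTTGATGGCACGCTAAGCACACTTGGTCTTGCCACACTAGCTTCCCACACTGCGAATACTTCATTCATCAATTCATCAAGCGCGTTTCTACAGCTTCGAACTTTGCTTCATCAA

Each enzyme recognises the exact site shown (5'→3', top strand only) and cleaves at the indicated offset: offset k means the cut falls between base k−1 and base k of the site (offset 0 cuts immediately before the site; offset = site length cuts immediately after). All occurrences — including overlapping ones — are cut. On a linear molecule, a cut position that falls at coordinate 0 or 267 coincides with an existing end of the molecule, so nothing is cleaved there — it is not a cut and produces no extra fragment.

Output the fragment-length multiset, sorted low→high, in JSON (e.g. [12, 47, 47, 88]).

Scan for sites:
  LmaII (CGTTT, off=3): starts [60, 65, 72, 77, 235] → cuts [63, 68, 75, 80, 238]
  YnoIII (CACACT, off=0): starts [97, 104, 145, 170, 185, 198] → cuts [97, 104, 145, 170, 185, 198]
  ZebIII (TTCATCAA, off=3): starts [6, 37, 83, 120, 135, 216, 224, 259] → cuts [9, 40, 86, 123, 138, 219, 227, 262]
  PtaI (TCTTG, off=5): starts [16, 110, 115, 152, 179] → cuts [21, 115, 120, 157, 184]

Pooled cuts: [9, 21, 40, 63, 68, 75, 80, 86, 97, 104, 115, 120, 123, 138, 145, 157, 170, 184, 185, 198, 219, 227, 238, 262]

Fragment lengths:
  [0,9): 9 bp
  [9,21): 12 bp
  [21,40): 19 bp
  [40,63): 23 bp
  [63,68): 5 bp
  [68,75): 7 bp
  [75,80): 5 bp
  [80,86): 6 bp
  [86,97): 11 bp
  [97,104): 7 bp
  [104,115): 11 bp
  [115,120): 5 bp
  [120,123): 3 bp
  [123,138): 15 bp
  [138,145): 7 bp
  [145,157): 12 bp
  [157,170): 13 bp
  [170,184): 14 bp
  [184,185): 1 bp
  [185,198): 13 bp
  [198,219): 21 bp
  [219,227): 8 bp
  [227,238): 11 bp
  [238,262): 24 bp
  [262,267): 5 bp

[1,3,5,5,5,5,6,7,7,7,8,9,11,11,11,12,12,13,13,14,15,19,21,23,24]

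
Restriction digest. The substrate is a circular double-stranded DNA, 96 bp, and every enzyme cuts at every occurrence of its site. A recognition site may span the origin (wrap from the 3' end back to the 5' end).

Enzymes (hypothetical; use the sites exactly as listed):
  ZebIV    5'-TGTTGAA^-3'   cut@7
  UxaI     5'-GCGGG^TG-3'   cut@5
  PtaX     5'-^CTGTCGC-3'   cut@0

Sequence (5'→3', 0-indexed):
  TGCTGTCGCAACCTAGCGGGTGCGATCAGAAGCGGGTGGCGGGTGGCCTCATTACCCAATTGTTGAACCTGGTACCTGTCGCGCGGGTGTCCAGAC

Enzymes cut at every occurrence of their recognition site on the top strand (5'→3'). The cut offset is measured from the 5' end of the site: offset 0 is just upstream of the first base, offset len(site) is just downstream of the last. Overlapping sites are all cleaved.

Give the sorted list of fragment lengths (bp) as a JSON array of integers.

Scan for sites:
  ZebIV (TGTTGAA, off=7): starts [60] → cuts [67]
  UxaI (GCGGGTG, off=5): starts [15, 31, 38, 82] → cuts [20, 36, 43, 87]
  PtaX (CTGTCGC, off=0): starts [2, 75] → cuts [2, 75]

All cut coordinates (distinct, sorted): [2, 20, 36, 43, 67, 75, 87]

Fragments:
  2→20: 18 bp
  20→36: 16 bp
  36→43: 7 bp
  43→67: 24 bp
  67→75: 8 bp
  75→87: 12 bp
  87→2 (wrap): 96-87+2 = 11 bp

[7,8,11,12,16,18,24]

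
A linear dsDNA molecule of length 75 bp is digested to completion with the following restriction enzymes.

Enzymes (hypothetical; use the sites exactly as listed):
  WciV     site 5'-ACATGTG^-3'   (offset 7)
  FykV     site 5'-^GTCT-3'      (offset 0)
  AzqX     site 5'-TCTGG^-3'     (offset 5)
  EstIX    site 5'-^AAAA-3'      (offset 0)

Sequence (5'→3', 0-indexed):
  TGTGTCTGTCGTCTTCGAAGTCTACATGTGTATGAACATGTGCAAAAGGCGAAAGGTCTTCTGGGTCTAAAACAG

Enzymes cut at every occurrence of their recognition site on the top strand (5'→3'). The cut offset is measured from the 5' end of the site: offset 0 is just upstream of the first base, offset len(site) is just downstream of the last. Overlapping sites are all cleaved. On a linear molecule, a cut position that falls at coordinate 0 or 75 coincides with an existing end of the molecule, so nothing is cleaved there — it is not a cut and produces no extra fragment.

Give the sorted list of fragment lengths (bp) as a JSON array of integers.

[1,3,4,7,7,9,9,11,12,12]

Site scan:
  WciV ACATGTG/7: at [23, 35] ⇒ [30, 42]
  FykV GTCT/0: at [3, 10, 19, 55, 64] ⇒ [3, 10, 19, 55, 64]
  AzqX TCTGG/5: at [59] ⇒ [64]
  EstIX AAAA/0: at [43, 68] ⇒ [43, 68]

All cut coordinates (distinct, sorted): [3, 10, 19, 30, 42, 43, 55, 64, 68]

Fragments:
  [0,3): 3 bp
  [3,10): 7 bp
  [10,19): 9 bp
  [19,30): 11 bp
  [30,42): 12 bp
  [42,43): 1 bp
  [43,55): 12 bp
  [55,64): 9 bp
  [64,68): 4 bp
  [68,75): 7 bp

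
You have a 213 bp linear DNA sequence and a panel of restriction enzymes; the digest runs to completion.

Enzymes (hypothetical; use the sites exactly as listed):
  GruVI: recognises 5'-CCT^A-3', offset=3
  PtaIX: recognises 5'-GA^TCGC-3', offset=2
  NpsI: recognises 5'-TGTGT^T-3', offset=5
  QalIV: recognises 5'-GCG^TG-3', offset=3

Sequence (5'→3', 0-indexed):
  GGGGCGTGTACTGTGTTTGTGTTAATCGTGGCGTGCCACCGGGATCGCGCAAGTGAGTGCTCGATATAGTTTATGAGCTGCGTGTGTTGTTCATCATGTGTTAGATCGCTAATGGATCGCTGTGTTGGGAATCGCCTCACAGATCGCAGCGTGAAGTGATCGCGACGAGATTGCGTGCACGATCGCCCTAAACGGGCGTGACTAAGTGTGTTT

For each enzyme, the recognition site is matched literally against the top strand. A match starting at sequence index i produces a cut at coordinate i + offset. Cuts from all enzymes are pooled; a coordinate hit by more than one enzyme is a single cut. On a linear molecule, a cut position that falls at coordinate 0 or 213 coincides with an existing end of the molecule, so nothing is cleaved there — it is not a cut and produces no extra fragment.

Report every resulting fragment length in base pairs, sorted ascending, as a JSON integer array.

[2,4,5,6,6,7,7,8,8,9,9,10,11,11,11,13,14,16,18,38]

Per-enzyme occurrences:
  GruVI CCTA/3: at [186] ⇒ [189]
  PtaIX GATCGC/2: at [42, 103, 114, 141, 157, 180] ⇒ [44, 105, 116, 143, 159, 182]
  NpsI TGTGTT/5: at [11, 17, 82, 96, 120, 206] ⇒ [16, 22, 87, 101, 125, 211]
  QalIV GCGTG/3: at [3, 30, 79, 148, 172, 195] ⇒ [6, 33, 82, 151, 175, 198]

All cut coordinates (distinct, sorted): [6, 16, 22, 33, 44, 82, 87, 101, 105, 116, 125, 143, 151, 159, 175, 182, 189, 198, 211]

Fragment lengths:
  [0,6): 6 bp
  [6,16): 10 bp
  [16,22): 6 bp
  [22,33): 11 bp
  [33,44): 11 bp
  [44,82): 38 bp
  [82,87): 5 bp
  [87,101): 14 bp
  [101,105): 4 bp
  [105,116): 11 bp
  [116,125): 9 bp
  [125,143): 18 bp
  [143,151): 8 bp
  [151,159): 8 bp
  [159,175): 16 bp
  [175,182): 7 bp
  [182,189): 7 bp
  [189,198): 9 bp
  [198,211): 13 bp
  [211,213): 2 bp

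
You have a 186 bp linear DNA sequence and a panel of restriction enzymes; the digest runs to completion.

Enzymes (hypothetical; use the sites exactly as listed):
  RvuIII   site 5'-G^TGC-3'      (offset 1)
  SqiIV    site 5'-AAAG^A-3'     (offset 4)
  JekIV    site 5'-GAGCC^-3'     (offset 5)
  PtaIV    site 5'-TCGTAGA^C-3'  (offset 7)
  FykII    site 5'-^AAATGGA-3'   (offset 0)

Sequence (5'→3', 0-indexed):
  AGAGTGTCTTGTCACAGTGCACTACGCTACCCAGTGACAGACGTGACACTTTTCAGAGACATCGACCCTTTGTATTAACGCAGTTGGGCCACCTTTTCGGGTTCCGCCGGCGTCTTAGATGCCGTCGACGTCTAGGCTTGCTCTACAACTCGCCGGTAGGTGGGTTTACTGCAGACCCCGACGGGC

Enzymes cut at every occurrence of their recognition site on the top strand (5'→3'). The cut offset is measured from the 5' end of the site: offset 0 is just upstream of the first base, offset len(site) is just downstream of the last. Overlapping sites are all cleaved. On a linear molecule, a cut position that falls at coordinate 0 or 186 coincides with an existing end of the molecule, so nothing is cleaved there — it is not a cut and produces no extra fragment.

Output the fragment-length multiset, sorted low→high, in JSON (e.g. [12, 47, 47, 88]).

[17,169]

Per-enzyme occurrences:
  RvuIII GTGC/1: at [16] ⇒ [17]
  SqiIV (AAAGA, off=4): no sites
  JekIV (GAGCC, off=5): no sites
  PtaIV (TCGTAGAC, off=7): no sites
  FykII (AAATGGA, off=0): no sites

All cut coordinates (distinct, sorted): [17]

Fragment lengths:
  [0,17): 17 bp
  [17,186): 169 bp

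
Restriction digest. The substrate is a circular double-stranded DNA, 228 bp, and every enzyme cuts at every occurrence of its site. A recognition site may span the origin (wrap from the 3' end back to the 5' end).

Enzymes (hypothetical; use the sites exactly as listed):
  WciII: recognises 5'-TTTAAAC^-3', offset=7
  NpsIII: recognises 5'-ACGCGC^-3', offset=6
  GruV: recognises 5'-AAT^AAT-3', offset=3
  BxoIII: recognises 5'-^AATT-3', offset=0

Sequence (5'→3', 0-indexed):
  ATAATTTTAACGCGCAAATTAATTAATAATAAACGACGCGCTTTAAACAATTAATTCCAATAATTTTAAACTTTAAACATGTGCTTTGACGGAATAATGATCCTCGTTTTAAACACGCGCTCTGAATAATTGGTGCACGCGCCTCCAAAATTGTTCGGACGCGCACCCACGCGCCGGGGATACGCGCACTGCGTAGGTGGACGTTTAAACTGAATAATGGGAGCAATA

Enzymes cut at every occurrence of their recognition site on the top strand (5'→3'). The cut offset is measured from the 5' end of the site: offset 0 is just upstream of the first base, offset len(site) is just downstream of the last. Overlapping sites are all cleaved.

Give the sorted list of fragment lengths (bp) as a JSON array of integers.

Site scan:
  WciII TTTAAAC/7: at [41, 64, 71, 107, 203] ⇒ [48, 71, 78, 114, 210]
  NpsIII ACGCGC/6: at [9, 35, 114, 136, 158, 168, 181] ⇒ [15, 41, 120, 142, 164, 174, 187]
  GruV AATAAT/3: at [24, 58, 92, 124, 212, 224, 227] ⇒ [2, 27, 61, 95, 127, 215, 227]
  BxoIII AATT/0: at [2, 16, 20, 48, 52, 61, 127, 148] ⇒ [2, 16, 20, 48, 52, 61, 127, 148]

All cut coordinates (distinct, sorted): [2, 15, 16, 20, 27, 41, 48, 52, 61, 71, 78, 95, 114, 120, 127, 142, 148, 164, 174, 187, 210, 215, 227]

Fragment lengths:
  2→15: 13 bp
  15→16: 1 bp
  16→20: 4 bp
  20→27: 7 bp
  27→41: 14 bp
  41→48: 7 bp
  48→52: 4 bp
  52→61: 9 bp
  61→71: 10 bp
  71→78: 7 bp
  78→95: 17 bp
  95→114: 19 bp
  114→120: 6 bp
  120→127: 7 bp
  127→142: 15 bp
  142→148: 6 bp
  148→164: 16 bp
  164→174: 10 bp
  174→187: 13 bp
  187→210: 23 bp
  210→215: 5 bp
  215→227: 12 bp
  227→2 (wrap): 228-227+2 = 3 bp

[1,3,4,4,5,6,6,7,7,7,7,9,10,10,12,13,13,14,15,16,17,19,23]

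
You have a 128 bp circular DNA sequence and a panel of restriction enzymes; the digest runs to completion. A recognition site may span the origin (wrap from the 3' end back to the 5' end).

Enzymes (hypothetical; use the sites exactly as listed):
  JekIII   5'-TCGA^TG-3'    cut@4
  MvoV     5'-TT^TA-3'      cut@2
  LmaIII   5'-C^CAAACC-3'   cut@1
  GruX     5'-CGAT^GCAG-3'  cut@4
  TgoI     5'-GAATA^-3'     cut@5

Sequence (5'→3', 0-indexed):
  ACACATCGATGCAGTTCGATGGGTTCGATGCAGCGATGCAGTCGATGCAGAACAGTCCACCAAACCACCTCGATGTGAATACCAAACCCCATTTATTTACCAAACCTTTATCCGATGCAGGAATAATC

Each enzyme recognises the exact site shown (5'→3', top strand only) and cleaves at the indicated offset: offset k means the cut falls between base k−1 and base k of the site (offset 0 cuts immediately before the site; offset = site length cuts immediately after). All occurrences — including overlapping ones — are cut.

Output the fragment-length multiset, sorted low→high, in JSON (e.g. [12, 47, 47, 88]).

Per-enzyme occurrences:
  JekIII (TCGATG, off=4): starts [5, 15, 24, 41, 69] → cuts [9, 19, 28, 45, 73]
  MvoV (TTTA, off=2): starts [91, 95, 106] → cuts [93, 97, 108]
  LmaIII (CCAAACC, off=1): starts [59, 81, 99] → cuts [60, 82, 100]
  GruX (CGATGCAG, off=4): starts [6, 25, 33, 42, 112] → cuts [10, 29, 37, 46, 116]
  TgoI (GAATA, off=5): starts [76, 120] → cuts [81, 125]

All cut coordinates (distinct, sorted): [9, 10, 19, 28, 29, 37, 45, 46, 60, 73, 81, 82, 93, 97, 100, 108, 116, 125]

Fragment lengths:
  9→10: 1 bp
  10→19: 9 bp
  19→28: 9 bp
  28→29: 1 bp
  29→37: 8 bp
  37→45: 8 bp
  45→46: 1 bp
  46→60: 14 bp
  60→73: 13 bp
  73→81: 8 bp
  81→82: 1 bp
  82→93: 11 bp
  93→97: 4 bp
  97→100: 3 bp
  100→108: 8 bp
  108→116: 8 bp
  116→125: 9 bp
  125→9 (wrap): 128-125+9 = 12 bp

[1,1,1,1,3,4,8,8,8,8,8,9,9,9,11,12,13,14]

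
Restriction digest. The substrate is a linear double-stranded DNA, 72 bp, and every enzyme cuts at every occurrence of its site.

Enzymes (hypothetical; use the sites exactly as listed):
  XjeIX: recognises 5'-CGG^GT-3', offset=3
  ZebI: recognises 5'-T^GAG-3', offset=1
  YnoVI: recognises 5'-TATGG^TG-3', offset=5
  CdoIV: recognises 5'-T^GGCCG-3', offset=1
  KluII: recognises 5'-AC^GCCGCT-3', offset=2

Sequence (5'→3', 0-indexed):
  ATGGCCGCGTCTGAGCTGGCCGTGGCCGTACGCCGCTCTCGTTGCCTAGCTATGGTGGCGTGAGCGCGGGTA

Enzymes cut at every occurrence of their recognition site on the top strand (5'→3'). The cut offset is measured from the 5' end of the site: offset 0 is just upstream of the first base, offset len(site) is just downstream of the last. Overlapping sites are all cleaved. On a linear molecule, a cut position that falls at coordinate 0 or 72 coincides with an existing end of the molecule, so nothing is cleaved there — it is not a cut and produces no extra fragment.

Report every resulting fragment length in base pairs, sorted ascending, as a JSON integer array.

[2,3,5,6,6,8,8,10,24]

Site scan:
  XjeIX (CGGGT, off=3): starts [66] → cuts [69]
  ZebI (TGAG, off=1): starts [11, 60] → cuts [12, 61]
  YnoVI (TATGGTG, off=5): starts [50] → cuts [55]
  CdoIV (TGGCCG, off=1): starts [1, 16, 22] → cuts [2, 17, 23]
  KluII (ACGCCGCT, off=2): starts [29] → cuts [31]

Pooled cuts: [2, 12, 17, 23, 31, 55, 61, 69]

Fragment lengths:
  [0,2): 2 bp
  [2,12): 10 bp
  [12,17): 5 bp
  [17,23): 6 bp
  [23,31): 8 bp
  [31,55): 24 bp
  [55,61): 6 bp
  [61,69): 8 bp
  [69,72): 3 bp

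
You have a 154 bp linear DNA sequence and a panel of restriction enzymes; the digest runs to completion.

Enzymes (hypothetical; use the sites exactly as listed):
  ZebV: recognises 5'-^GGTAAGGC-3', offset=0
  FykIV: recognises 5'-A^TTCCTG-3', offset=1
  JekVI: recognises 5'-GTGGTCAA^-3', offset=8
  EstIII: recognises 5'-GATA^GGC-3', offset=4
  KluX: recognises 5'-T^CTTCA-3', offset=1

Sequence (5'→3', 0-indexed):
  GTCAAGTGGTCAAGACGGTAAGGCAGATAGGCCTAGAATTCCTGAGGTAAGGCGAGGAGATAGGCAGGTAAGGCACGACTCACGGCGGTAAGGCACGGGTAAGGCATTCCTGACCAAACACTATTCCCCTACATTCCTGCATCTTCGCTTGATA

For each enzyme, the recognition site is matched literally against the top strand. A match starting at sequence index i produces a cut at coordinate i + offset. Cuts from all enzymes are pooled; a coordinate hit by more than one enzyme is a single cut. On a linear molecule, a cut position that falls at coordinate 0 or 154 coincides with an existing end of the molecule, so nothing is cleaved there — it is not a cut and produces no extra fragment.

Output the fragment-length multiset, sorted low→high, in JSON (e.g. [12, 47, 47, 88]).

Per-enzyme occurrences:
  ZebV GGTAAGGC/0: at [16, 45, 66, 86, 97] ⇒ [16, 45, 66, 86, 97]
  FykIV ATTCCTG/1: at [37, 105, 132] ⇒ [38, 106, 133]
  JekVI GTGGTCAA/8: at [5] ⇒ [13]
  EstIII GATAGGC/4: at [25, 58] ⇒ [29, 62]
  KluX (TCTTCA, off=1): no sites

Pooled cuts: [13, 16, 29, 38, 45, 62, 66, 86, 97, 106, 133]

Fragments:
  [0,13): 13 bp
  [13,16): 3 bp
  [16,29): 13 bp
  [29,38): 9 bp
  [38,45): 7 bp
  [45,62): 17 bp
  [62,66): 4 bp
  [66,86): 20 bp
  [86,97): 11 bp
  [97,106): 9 bp
  [106,133): 27 bp
  [133,154): 21 bp

[3,4,7,9,9,11,13,13,17,20,21,27]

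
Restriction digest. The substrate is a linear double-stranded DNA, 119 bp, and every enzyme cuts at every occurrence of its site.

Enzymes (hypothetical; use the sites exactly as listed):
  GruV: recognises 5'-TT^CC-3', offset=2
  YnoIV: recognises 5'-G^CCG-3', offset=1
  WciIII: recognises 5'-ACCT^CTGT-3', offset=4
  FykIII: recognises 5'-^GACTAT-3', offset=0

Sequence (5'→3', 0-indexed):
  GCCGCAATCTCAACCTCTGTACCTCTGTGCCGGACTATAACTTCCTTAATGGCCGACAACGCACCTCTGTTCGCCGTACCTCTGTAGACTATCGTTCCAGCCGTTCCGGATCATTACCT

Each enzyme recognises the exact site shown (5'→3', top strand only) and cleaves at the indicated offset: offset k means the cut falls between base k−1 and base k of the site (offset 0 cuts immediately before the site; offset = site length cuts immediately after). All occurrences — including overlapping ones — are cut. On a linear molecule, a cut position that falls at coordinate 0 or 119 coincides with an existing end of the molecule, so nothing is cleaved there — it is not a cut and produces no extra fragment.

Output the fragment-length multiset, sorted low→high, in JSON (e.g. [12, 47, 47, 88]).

Per-enzyme occurrences:
  GruV (TTCC, off=2): starts [41, 94, 103] → cuts [43, 96, 105]
  YnoIV (GCCG, off=1): starts [0, 28, 51, 72, 99] → cuts [1, 29, 52, 73, 100]
  WciIII (ACCTCTGT, off=4): starts [12, 20, 62, 77] → cuts [16, 24, 66, 81]
  FykIII (GACTAT, off=0): starts [32, 86] → cuts [32, 86]

All cut coordinates (distinct, sorted): [1, 16, 24, 29, 32, 43, 52, 66, 73, 81, 86, 96, 100, 105]

Fragments:
  [0,1): 1 bp
  [1,16): 15 bp
  [16,24): 8 bp
  [24,29): 5 bp
  [29,32): 3 bp
  [32,43): 11 bp
  [43,52): 9 bp
  [52,66): 14 bp
  [66,73): 7 bp
  [73,81): 8 bp
  [81,86): 5 bp
  [86,96): 10 bp
  [96,100): 4 bp
  [100,105): 5 bp
  [105,119): 14 bp

[1,3,4,5,5,5,7,8,8,9,10,11,14,14,15]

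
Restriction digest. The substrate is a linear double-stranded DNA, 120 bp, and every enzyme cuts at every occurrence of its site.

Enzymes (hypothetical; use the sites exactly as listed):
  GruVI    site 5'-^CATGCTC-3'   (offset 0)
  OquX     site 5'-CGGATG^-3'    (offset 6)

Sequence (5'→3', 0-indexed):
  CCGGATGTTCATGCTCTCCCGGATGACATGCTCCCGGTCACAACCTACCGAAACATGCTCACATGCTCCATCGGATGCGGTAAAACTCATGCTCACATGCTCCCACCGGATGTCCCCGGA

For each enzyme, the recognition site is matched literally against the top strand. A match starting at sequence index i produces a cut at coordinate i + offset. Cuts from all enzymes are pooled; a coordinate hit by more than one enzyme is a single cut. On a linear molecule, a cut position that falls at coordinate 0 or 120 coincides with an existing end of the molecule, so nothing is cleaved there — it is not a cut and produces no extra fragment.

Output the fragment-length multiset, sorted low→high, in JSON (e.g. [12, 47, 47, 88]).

Per-enzyme occurrences:
  GruVI CATGCTC/0: at [9, 26, 53, 61, 87, 95] ⇒ [9, 26, 53, 61, 87, 95]
  OquX CGGATG/6: at [1, 19, 71, 106] ⇒ [7, 25, 77, 112]

Pooled cuts: [7, 9, 25, 26, 53, 61, 77, 87, 95, 112]

Fragment lengths:
  [0,7): 7 bp
  [7,9): 2 bp
  [9,25): 16 bp
  [25,26): 1 bp
  [26,53): 27 bp
  [53,61): 8 bp
  [61,77): 16 bp
  [77,87): 10 bp
  [87,95): 8 bp
  [95,112): 17 bp
  [112,120): 8 bp

[1,2,7,8,8,8,10,16,16,17,27]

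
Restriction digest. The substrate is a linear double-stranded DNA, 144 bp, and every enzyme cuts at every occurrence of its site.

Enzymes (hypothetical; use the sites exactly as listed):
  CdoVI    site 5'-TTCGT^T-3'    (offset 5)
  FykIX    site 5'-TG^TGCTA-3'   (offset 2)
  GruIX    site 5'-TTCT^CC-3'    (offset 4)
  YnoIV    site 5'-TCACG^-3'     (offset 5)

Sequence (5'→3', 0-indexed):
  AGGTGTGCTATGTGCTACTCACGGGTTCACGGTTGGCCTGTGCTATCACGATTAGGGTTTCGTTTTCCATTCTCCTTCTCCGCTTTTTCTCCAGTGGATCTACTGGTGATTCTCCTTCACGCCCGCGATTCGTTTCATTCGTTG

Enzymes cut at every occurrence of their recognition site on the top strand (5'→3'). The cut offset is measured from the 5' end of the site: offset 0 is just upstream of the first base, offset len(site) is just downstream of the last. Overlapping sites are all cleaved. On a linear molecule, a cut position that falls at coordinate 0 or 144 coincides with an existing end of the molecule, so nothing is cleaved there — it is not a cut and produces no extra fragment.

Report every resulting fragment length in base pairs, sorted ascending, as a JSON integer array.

[2,5,6,7,8,8,9,9,10,10,11,11,12,13,23]

Site scan:
  CdoVI TTCGTT/5: at [58, 128, 137] ⇒ [63, 133, 142]
  FykIX TGTGCTA/2: at [3, 10, 38] ⇒ [5, 12, 40]
  GruIX TTCTCC/4: at [69, 75, 86, 109] ⇒ [73, 79, 90, 113]
  YnoIV TCACG/5: at [18, 26, 45, 116] ⇒ [23, 31, 50, 121]

Pooled cuts: [5, 12, 23, 31, 40, 50, 63, 73, 79, 90, 113, 121, 133, 142]

Fragment lengths:
  [0,5): 5 bp
  [5,12): 7 bp
  [12,23): 11 bp
  [23,31): 8 bp
  [31,40): 9 bp
  [40,50): 10 bp
  [50,63): 13 bp
  [63,73): 10 bp
  [73,79): 6 bp
  [79,90): 11 bp
  [90,113): 23 bp
  [113,121): 8 bp
  [121,133): 12 bp
  [133,142): 9 bp
  [142,144): 2 bp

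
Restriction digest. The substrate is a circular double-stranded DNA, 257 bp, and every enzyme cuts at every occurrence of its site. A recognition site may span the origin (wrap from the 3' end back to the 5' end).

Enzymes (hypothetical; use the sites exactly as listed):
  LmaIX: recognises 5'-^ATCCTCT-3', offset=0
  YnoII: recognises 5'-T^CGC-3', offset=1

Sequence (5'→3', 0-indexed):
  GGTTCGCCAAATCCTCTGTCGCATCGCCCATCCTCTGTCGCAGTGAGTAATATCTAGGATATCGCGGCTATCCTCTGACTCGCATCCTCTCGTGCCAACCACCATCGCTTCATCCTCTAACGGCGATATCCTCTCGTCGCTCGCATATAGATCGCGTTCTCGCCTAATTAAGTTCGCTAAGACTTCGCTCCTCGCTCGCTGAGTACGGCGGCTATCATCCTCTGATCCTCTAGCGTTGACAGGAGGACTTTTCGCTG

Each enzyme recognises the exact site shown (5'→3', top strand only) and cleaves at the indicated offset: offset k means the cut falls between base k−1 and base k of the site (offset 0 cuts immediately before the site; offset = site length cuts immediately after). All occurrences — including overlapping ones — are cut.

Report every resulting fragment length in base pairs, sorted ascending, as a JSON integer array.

[3,4,4,5,5,6,6,7,7,8,8,9,9,9,10,11,11,11,14,16,20,22,24,28]

Scan for sites:
  LmaIX ATCCTCT/0: at [10, 29, 69, 83, 111, 127, 216, 224] ⇒ [10, 29, 69, 83, 111, 127, 216, 224]
  YnoII TCGC/1: at [3, 18, 23, 37, 61, 79, 104, 136, 140, 151, 159, 173, 184, 191, 195, 251] ⇒ [4, 19, 24, 38, 62, 80, 105, 137, 141, 152, 160, 174, 185, 192, 196, 252]

All cut coordinates (distinct, sorted): [4, 10, 19, 24, 29, 38, 62, 69, 80, 83, 105, 111, 127, 137, 141, 152, 160, 174, 185, 192, 196, 216, 224, 252]

Fragment lengths:
  4→10: 6 bp
  10→19: 9 bp
  19→24: 5 bp
  24→29: 5 bp
  29→38: 9 bp
  38→62: 24 bp
  62→69: 7 bp
  69→80: 11 bp
  80→83: 3 bp
  83→105: 22 bp
  105→111: 6 bp
  111→127: 16 bp
  127→137: 10 bp
  137→141: 4 bp
  141→152: 11 bp
  152→160: 8 bp
  160→174: 14 bp
  174→185: 11 bp
  185→192: 7 bp
  192→196: 4 bp
  196→216: 20 bp
  216→224: 8 bp
  224→252: 28 bp
  252→4 (wrap): 257-252+4 = 9 bp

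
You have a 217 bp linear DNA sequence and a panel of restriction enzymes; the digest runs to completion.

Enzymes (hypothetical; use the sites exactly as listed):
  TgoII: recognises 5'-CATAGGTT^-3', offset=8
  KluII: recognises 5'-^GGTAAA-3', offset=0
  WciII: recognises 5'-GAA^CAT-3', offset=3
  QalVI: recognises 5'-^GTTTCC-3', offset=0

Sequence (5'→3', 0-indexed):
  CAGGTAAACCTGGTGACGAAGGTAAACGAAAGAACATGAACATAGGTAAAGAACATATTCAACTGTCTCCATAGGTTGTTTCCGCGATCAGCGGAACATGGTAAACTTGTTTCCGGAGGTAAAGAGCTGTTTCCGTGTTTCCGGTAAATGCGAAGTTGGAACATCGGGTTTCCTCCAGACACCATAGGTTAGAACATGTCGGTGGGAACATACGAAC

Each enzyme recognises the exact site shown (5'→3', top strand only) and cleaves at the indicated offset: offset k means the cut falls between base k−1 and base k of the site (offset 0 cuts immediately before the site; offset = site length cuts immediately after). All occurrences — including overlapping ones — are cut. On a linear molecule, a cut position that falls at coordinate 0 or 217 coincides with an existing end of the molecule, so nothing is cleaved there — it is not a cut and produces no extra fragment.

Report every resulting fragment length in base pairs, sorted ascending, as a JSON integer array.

Scan for sites:
  TgoII CATAGGTT/8: at [69, 182] ⇒ [77, 190]
  KluII GGTAAA/0: at [2, 20, 44, 99, 117, 142] ⇒ [2, 20, 44, 99, 117, 142]
  WciII GAACAT/3: at [31, 37, 50, 93, 158, 191, 205] ⇒ [34, 40, 53, 96, 161, 194, 208]
  QalVI GTTTCC/0: at [77, 108, 128, 136, 167] ⇒ [77, 108, 128, 136, 167]

Pooled cuts: [2, 20, 34, 40, 44, 53, 77, 96, 99, 108, 117, 128, 136, 142, 161, 167, 190, 194, 208]

Fragments:
  [0,2): 2 bp
  [2,20): 18 bp
  [20,34): 14 bp
  [34,40): 6 bp
  [40,44): 4 bp
  [44,53): 9 bp
  [53,77): 24 bp
  [77,96): 19 bp
  [96,99): 3 bp
  [99,108): 9 bp
  [108,117): 9 bp
  [117,128): 11 bp
  [128,136): 8 bp
  [136,142): 6 bp
  [142,161): 19 bp
  [161,167): 6 bp
  [167,190): 23 bp
  [190,194): 4 bp
  [194,208): 14 bp
  [208,217): 9 bp

[2,3,4,4,6,6,6,8,9,9,9,9,11,14,14,18,19,19,23,24]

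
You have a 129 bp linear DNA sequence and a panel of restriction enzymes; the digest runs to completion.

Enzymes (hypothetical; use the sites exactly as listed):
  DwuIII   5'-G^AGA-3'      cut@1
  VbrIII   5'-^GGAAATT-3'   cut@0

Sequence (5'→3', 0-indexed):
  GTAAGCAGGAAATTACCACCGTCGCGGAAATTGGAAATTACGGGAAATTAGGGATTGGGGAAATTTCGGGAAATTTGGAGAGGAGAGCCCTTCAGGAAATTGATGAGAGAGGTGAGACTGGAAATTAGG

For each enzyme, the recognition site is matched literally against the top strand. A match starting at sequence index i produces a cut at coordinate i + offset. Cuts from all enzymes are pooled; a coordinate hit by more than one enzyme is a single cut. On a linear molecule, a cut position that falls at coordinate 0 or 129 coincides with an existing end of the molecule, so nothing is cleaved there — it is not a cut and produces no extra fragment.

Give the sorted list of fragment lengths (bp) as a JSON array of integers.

[2,5,5,7,7,7,10,10,10,10,11,11,16,18]

Site scan:
  DwuIII (GAGA, off=1): starts [77, 82, 104, 106, 113] → cuts [78, 83, 105, 107, 114]
  VbrIII (GGAAATT, off=0): starts [7, 25, 32, 42, 58, 68, 94, 119] → cuts [7, 25, 32, 42, 58, 68, 94, 119]

All cut coordinates (distinct, sorted): [7, 25, 32, 42, 58, 68, 78, 83, 94, 105, 107, 114, 119]

Fragment lengths:
  [0,7): 7 bp
  [7,25): 18 bp
  [25,32): 7 bp
  [32,42): 10 bp
  [42,58): 16 bp
  [58,68): 10 bp
  [68,78): 10 bp
  [78,83): 5 bp
  [83,94): 11 bp
  [94,105): 11 bp
  [105,107): 2 bp
  [107,114): 7 bp
  [114,119): 5 bp
  [119,129): 10 bp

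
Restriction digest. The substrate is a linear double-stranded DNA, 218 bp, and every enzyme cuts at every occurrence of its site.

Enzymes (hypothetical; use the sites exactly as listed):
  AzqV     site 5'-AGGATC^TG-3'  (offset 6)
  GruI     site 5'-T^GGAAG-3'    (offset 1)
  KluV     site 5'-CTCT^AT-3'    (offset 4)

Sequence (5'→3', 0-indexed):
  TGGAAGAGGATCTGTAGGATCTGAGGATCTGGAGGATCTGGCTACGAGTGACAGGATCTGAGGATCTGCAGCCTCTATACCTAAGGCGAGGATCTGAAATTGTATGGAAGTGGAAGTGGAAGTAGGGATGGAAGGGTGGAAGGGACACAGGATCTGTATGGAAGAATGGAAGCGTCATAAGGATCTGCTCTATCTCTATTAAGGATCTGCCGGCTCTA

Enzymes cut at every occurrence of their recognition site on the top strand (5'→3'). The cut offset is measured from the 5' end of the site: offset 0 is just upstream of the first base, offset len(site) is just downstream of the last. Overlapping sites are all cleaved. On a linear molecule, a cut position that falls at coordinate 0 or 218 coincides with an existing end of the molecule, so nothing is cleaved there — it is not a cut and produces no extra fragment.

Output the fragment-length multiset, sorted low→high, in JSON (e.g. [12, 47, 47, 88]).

[1,5,6,6,6,6,8,8,8,8,9,9,10,10,11,11,11,12,17,18,18,20]

Scan for sites:
  AzqV AGGATCTG/6: at [6, 15, 23, 32, 52, 60, 88, 148, 179, 201] ⇒ [12, 21, 29, 38, 58, 66, 94, 154, 185, 207]
  GruI TGGAAG/1: at [0, 104, 110, 116, 128, 136, 158, 166] ⇒ [1, 105, 111, 117, 129, 137, 159, 167]
  KluV CTCTAT/4: at [72, 187, 193] ⇒ [76, 191, 197]

All cut coordinates (distinct, sorted): [1, 12, 21, 29, 38, 58, 66, 76, 94, 105, 111, 117, 129, 137, 154, 159, 167, 185, 191, 197, 207]

Fragments:
  [0,1): 1 bp
  [1,12): 11 bp
  [12,21): 9 bp
  [21,29): 8 bp
  [29,38): 9 bp
  [38,58): 20 bp
  [58,66): 8 bp
  [66,76): 10 bp
  [76,94): 18 bp
  [94,105): 11 bp
  [105,111): 6 bp
  [111,117): 6 bp
  [117,129): 12 bp
  [129,137): 8 bp
  [137,154): 17 bp
  [154,159): 5 bp
  [159,167): 8 bp
  [167,185): 18 bp
  [185,191): 6 bp
  [191,197): 6 bp
  [197,207): 10 bp
  [207,218): 11 bp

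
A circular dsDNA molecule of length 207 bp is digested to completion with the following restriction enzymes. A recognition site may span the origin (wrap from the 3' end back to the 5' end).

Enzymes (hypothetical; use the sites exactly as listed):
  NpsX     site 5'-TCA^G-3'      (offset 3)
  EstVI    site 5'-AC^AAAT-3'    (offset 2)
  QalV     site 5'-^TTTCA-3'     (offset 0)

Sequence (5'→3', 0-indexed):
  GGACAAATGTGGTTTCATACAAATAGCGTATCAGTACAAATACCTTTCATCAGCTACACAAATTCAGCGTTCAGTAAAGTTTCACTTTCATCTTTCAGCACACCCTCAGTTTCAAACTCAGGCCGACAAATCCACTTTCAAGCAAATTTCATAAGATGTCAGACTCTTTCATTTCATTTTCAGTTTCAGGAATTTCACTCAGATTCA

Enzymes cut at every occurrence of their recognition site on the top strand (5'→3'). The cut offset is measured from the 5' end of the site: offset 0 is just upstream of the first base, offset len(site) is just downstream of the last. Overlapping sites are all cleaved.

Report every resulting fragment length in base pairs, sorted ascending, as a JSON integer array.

Site scan:
  NpsX TCAG/3: at [30, 49, 63, 70, 94, 105, 117, 158, 179, 185, 198, 204] ⇒ [0, 33, 52, 66, 73, 97, 108, 120, 161, 182, 188, 201]
  EstVI ACAAAT/2: at [2, 18, 35, 57, 125] ⇒ [4, 20, 37, 59, 127]
  QalV TTTCA/0: at [12, 44, 79, 85, 92, 109, 135, 146, 166, 171, 177, 183, 192] ⇒ [12, 44, 79, 85, 92, 109, 135, 146, 166, 171, 177, 183, 192]

Pooled cuts: [0, 4, 12, 20, 33, 37, 44, 52, 59, 66, 73, 79, 85, 92, 97, 108, 109, 120, 127, 135, 146, 161, 166, 171, 177, 182, 183, 188, 192, 201]

Fragments:
  0→4: 4 bp
  4→12: 8 bp
  12→20: 8 bp
  20→33: 13 bp
  33→37: 4 bp
  37→44: 7 bp
  44→52: 8 bp
  52→59: 7 bp
  59→66: 7 bp
  66→73: 7 bp
  73→79: 6 bp
  79→85: 6 bp
  85→92: 7 bp
  92→97: 5 bp
  97→108: 11 bp
  108→109: 1 bp
  109→120: 11 bp
  120→127: 7 bp
  127→135: 8 bp
  135→146: 11 bp
  146→161: 15 bp
  161→166: 5 bp
  166→171: 5 bp
  171→177: 6 bp
  177→182: 5 bp
  182→183: 1 bp
  183→188: 5 bp
  188→192: 4 bp
  192→201: 9 bp
  201→0 (wrap): 207-201+0 = 6 bp

[1,1,4,4,4,5,5,5,5,5,6,6,6,6,7,7,7,7,7,7,8,8,8,8,9,11,11,11,13,15]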